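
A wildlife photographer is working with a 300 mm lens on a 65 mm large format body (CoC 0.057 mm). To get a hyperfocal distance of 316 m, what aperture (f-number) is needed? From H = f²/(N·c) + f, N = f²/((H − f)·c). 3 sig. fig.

f/5

Rearrange H = f²/(N·c) + f for N: N = f² / ((H − f)·c).
N = 300² / ((316000 − 300) × 0.057) = 90000 / 17995 ≈ 5.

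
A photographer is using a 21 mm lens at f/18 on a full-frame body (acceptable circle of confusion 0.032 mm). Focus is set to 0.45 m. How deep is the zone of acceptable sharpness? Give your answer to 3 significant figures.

0.735 m

Hyperfocal distance H = f²/(N·c) + f = 21²/(18 × 0.032) + 21 = 441/0.576 + 21 ≈ 786.6 mm ≈ 0.787 m.
Near limit Dn = s·(H − f)/(H + s − 2f) = 450 × (786.6 − 21) / (786.6 + 450 − 2 × 21) = 450 × 765.6 / 1194.6 ≈ 288.40 mm.
Far limit Df = s·(H − f)/(H − s) = 450 × (786.6 − 21) / (786.6 − 450) = 450 × 765.6 / 336.6 ≈ 1023.49 mm.
Depth of field = Df − Dn = 1023.49 − 288.40 ≈ 735.09 mm ≈ 0.735 m.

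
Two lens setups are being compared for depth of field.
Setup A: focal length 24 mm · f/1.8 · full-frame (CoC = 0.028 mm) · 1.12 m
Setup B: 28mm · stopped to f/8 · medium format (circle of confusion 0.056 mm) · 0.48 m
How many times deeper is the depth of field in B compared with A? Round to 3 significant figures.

Setup A: H = 24²/(1.8×0.028) + 24 ≈ 11452.6 mm; DoF = Df − Dn = 1238.80 − 1021.99 ≈ 216.81 mm.
Setup B: H = 28²/(8×0.056) + 28 ≈ 1778.0 mm; DoF = Df − Dn = 647.15 − 381.47 ≈ 265.68 mm.
Ratio = 265.68 / 216.81 ≈ 1.23.

1.23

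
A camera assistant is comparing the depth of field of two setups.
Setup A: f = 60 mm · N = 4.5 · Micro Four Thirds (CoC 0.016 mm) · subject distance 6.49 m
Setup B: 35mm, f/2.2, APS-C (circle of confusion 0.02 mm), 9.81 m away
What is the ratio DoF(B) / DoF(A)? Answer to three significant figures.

4.63

Setup A: H = 60²/(4.5×0.016) + 60 ≈ 50060.0 mm; DoF = Df − Dn = 7447.8 − 5750.5 ≈ 1697.3 mm.
Setup B: H = 35²/(2.2×0.02) + 35 ≈ 27875.9 mm; DoF = Df − Dn = 15117.9 − 7260.7 ≈ 7857.2 mm.
Ratio = 7857.2 / 1697.3 ≈ 4.63.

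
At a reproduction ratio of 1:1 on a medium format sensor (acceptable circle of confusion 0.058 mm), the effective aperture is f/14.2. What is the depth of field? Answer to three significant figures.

At magnification m, DoF ≈ 2·N_eff·c/m² = 2 × 14.2 × 0.058 / 1² = 1.647 / 1 ≈ 1.65 mm.

1.65 mm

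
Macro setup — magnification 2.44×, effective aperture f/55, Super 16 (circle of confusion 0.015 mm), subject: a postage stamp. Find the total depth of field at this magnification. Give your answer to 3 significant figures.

0.277 mm

At magnification m, DoF ≈ 2·N_eff·c/m² = 2 × 55 × 0.015 / 2.44² = 1.65 / 5.954 ≈ 0.277 mm.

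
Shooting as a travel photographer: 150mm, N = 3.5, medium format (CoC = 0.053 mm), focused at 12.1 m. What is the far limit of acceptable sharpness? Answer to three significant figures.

13.4 m

Hyperfocal distance H = f²/(N·c) + f = 150²/(3.5 × 0.053) + 150 = 22500/0.1855 + 150 ≈ 121443.8 mm ≈ 121.4 m.
Far limit Df = s·(H − f)/(H − s) = 12100 × (121443.8 − 150) / (121443.8 − 12100) = 12100 × 121293.8 / 109343.8 ≈ 13422 mm ≈ 13.4 m.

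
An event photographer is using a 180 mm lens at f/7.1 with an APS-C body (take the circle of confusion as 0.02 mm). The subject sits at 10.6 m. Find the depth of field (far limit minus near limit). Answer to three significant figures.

0.970 m

Hyperfocal distance H = f²/(N·c) + f = 180²/(7.1 × 0.02) + 180 = 32400/0.142 + 180 ≈ 228349.0 mm ≈ 228.3 m.
Near limit Dn = s·(H − f)/(H + s − 2f) = 10600 × (228349.0 − 180) / (228349.0 + 10600 − 2 × 180) = 10600 × 228169.0 / 238589.0 ≈ 10137.06 mm.
Far limit Df = s·(H − f)/(H − s) = 10600 × (228349.0 − 180) / (228349.0 − 10600) = 10600 × 228169.0 / 217749.0 ≈ 11107.24 mm.
Depth of field = Df − Dn = 11107.24 − 10137.06 ≈ 970.18 mm ≈ 0.970 m.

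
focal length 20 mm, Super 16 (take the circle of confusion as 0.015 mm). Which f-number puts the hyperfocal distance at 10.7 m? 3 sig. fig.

f/2.50

Rearrange H = f²/(N·c) + f for N: N = f² / ((H − f)·c).
N = 20² / ((10700 − 20) × 0.015) = 400 / 160.2 ≈ 2.50.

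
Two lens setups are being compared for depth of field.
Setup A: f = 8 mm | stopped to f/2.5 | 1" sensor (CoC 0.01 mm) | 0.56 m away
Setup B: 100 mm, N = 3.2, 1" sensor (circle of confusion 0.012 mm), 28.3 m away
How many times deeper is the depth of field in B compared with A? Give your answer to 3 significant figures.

Setup A: H = 8²/(2.5×0.01) + 8 ≈ 2568.0 mm; DoF = Df − Dn = 713.94 − 460.67 ≈ 253.27 mm.
Setup B: H = 100²/(3.2×0.012) + 100 ≈ 260516.7 mm; DoF = Df − Dn = 31736.7 − 25534.9 ≈ 6201.8 mm.
Ratio = 6201.8 / 253.27 ≈ 24.5.

24.5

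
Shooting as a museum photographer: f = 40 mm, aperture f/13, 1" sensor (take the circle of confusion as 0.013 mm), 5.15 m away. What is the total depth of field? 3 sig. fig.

Hyperfocal distance H = f²/(N·c) + f = 40²/(13 × 0.013) + 40 = 1600/0.169 + 40 ≈ 9507.5 mm ≈ 9.507 m.
Near limit Dn = s·(H − f)/(H + s − 2f) = 5150 × (9507.5 − 40) / (9507.5 + 5150 − 2 × 40) = 5150 × 9467.5 / 14577.5 ≈ 3344.7 mm.
Far limit Df = s·(H − f)/(H − s) = 5150 × (9507.5 − 40) / (9507.5 − 5150) = 5150 × 9467.5 / 4357.5 ≈ 11189.4 mm.
Depth of field = Df − Dn = 11189.4 − 3344.7 ≈ 7844.7 mm ≈ 7.84 m.

7.84 m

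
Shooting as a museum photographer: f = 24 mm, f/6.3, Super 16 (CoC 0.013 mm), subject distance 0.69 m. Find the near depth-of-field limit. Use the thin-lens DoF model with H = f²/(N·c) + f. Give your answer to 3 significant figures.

Hyperfocal distance H = f²/(N·c) + f = 24²/(6.3 × 0.013) + 24 = 576/0.0819 + 24 ≈ 7057.0 mm ≈ 7.057 m.
Near limit Dn = s·(H − f)/(H + s − 2f) = 690 × (7057.0 − 24) / (7057.0 + 690 − 2 × 24) = 690 × 7033.0 / 7699.0 ≈ 630.31 mm ≈ 0.630 m.

0.630 m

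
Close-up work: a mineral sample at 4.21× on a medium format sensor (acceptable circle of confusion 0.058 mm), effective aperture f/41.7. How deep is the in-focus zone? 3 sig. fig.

0.273 mm

At magnification m, DoF ≈ 2·N_eff·c/m² = 2 × 41.7 × 0.058 / 4.21² = 4.837 / 17.72 ≈ 0.273 mm.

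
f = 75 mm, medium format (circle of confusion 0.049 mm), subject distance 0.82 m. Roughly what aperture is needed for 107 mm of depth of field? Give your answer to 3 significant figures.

f/10

Write h = H − f = f²/(N·c). The thin-lens limits are Dn = s·h/(h + (s−f)) and Df = s·h/(h − (s−f)), so DoF = Df − Dn = 2·s·(s−f)·h / (h² − (s−f)²).
That is a quadratic in h: DoF·h² − 2·s·(s−f)·h − DoF·(s−f)² = 0 ⇒ h = (s−f)·(s + √(s² + DoF²)) / DoF = 745 × (820 + √(820² + 107²)) / 107 = 745 × (820 + 826.952) / 107 ≈ 11467 mm.
Then N = f²/(c·h) = 75² / (0.049 × 11467) = 5625 / 561.89 ≈ 10.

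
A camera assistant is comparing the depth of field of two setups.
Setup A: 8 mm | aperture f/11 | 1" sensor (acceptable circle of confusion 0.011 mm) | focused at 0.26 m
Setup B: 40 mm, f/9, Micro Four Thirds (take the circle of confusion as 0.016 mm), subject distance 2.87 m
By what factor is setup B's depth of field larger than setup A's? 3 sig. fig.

Setup A: H = 8²/(11×0.011) + 8 ≈ 536.9 mm; DoF = Df − Dn = 496.60 − 176.10 ≈ 320.50 mm.
Setup B: H = 40²/(9×0.016) + 40 ≈ 11151.1 mm; DoF = Df − Dn = 3850.8 − 2287.4 ≈ 1563.4 mm.
Ratio = 1563.4 / 320.50 ≈ 4.88.

4.88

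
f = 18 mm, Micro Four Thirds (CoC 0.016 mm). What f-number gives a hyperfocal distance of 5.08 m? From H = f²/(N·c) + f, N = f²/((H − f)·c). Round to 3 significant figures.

Rearrange H = f²/(N·c) + f for N: N = f² / ((H − f)·c).
N = 18² / ((5080 − 18) × 0.016) = 324 / 80.99 ≈ 4.

f/4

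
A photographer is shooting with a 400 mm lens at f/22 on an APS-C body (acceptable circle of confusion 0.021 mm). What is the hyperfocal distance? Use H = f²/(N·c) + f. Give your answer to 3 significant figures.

Hyperfocal distance H = f²/(N·c) + f = 400²/(22 × 0.021) + 400 = 160000/0.462 + 400 ≈ 346720.3 mm ≈ 347 m.

347 m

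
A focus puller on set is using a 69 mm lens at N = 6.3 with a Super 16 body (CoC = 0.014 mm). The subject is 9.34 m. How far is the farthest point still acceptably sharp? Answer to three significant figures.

Hyperfocal distance H = f²/(N·c) + f = 69²/(6.3 × 0.014) + 69 = 4761/0.0882 + 69 ≈ 54048.6 mm ≈ 54.05 m.
Far limit Df = s·(H − f)/(H − s) = 9340 × (54048.6 − 69) / (54048.6 − 9340) = 9340 × 53979.6 / 44708.6 ≈ 11277 mm ≈ 11.3 m.

11.3 m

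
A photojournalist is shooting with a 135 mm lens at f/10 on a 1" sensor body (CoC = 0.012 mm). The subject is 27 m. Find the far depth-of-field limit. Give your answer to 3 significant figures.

32.8 m

Hyperfocal distance H = f²/(N·c) + f = 135²/(10 × 0.012) + 135 = 18225/0.12 + 135 ≈ 152010.0 mm ≈ 152.0 m.
Far limit Df = s·(H − f)/(H − s) = 27000 × (152010.0 − 135) / (152010.0 − 27000) = 27000 × 151875.0 / 125010.0 ≈ 32802 mm ≈ 32.8 m.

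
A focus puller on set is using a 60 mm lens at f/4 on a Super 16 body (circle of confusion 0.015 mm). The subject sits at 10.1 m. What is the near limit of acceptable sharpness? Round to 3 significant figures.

8.65 m

Hyperfocal distance H = f²/(N·c) + f = 60²/(4 × 0.015) + 60 = 3600/0.06 + 60 ≈ 60060.0 mm ≈ 60.06 m.
Near limit Dn = s·(H − f)/(H + s − 2f) = 10100 × (60060.0 − 60) / (60060.0 + 10100 − 2 × 60) = 10100 × 60000.0 / 70040.0 ≈ 8652.2 mm ≈ 8.65 m.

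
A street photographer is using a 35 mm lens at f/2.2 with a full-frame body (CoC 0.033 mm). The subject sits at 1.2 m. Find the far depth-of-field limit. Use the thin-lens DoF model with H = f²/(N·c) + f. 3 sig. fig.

Hyperfocal distance H = f²/(N·c) + f = 35²/(2.2 × 0.033) + 35 = 1225/0.0726 + 35 ≈ 16908.3 mm ≈ 16.91 m.
Far limit Df = s·(H − f)/(H − s) = 1200 × (16908.3 − 35) / (16908.3 − 1200) = 1200 × 16873.3 / 15708.3 ≈ 1289.0 mm ≈ 1.29 m.

1.29 m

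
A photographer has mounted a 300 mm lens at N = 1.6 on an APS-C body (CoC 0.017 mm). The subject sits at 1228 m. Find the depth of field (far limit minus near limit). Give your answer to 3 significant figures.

Hyperfocal distance H = f²/(N·c) + f = 300²/(1.6 × 0.017) + 300 = 90000/0.0272 + 300 ≈ 3309123.5 mm ≈ 3309 m.
Near limit Dn = s·(H − f)/(H + s − 2f) = 1228000 × (3309123.5 − 300) / (3309123.5 + 1228000 − 2 × 300) = 1228000 × 3308823.5 / 4536523.5 ≈ 895672 mm.
Far limit Df = s·(H − f)/(H − s) = 1228000 × (3309123.5 − 300) / (3309123.5 − 1228000) = 1228000 × 3308823.5 / 2081123.5 ≈ 1952424 mm.
Depth of field = Df − Dn = 1952424 − 895672 ≈ 1056752 mm ≈ 1060 m.

1060 m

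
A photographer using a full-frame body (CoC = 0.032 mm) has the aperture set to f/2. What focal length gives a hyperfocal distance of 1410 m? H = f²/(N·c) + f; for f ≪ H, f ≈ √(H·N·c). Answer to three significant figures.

300 mm

From H = f²/(N·c) + f, with f ≪ H: f ≈ √(H·N·c) = √(1410000 × 2 × 0.032) = √90240 ≈ 300.4 mm.
The +f correction barely moves this — solving exactly, f² + N·c·f − N·c·H = 0 ⇒ f = (−N·c + √((N·c)² + 4·N·c·H))/2 = (−0.064 + √360960)/2 ≈ 300.37 mm, so f ≈ 300 mm.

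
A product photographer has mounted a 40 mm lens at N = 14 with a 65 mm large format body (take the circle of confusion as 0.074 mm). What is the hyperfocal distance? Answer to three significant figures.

Hyperfocal distance H = f²/(N·c) + f = 40²/(14 × 0.074) + 40 = 1600/1.036 + 40 ≈ 1584.4 mm ≈ 1.58 m.

1.58 m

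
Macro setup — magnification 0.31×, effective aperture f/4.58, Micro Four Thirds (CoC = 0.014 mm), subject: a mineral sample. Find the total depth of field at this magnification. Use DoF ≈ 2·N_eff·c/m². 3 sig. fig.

At magnification m, DoF ≈ 2·N_eff·c/m² = 2 × 4.58 × 0.014 / 0.31² = 0.1282 / 0.0961 ≈ 1.33 mm.

1.33 mm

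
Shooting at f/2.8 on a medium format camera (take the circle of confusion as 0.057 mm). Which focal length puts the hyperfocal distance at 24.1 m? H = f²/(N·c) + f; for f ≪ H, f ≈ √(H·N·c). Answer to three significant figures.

61.9 mm

From H = f²/(N·c) + f, with f ≪ H: f ≈ √(H·N·c) = √(24100 × 2.8 × 0.057) = √3846.4 ≈ 62.02 mm.
Exact: f² + N·c·f − N·c·H = 0 ⇒ f = (−N·c + √((N·c)² + 4·N·c·H))/2 = (−0.1596 + √15385)/2 ≈ 61.939 mm ≈ 61.9 mm.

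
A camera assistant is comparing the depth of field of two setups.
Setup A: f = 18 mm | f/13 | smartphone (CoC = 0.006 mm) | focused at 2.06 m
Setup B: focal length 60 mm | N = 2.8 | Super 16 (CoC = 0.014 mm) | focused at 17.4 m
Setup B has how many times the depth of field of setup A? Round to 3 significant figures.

Setup A: H = 18²/(13×0.006) + 18 ≈ 4171.8 mm; DoF = Df − Dn = 4051.9 − 1381.1 ≈ 2670.8 mm.
Setup B: H = 60²/(2.8×0.014) + 60 ≈ 91896.7 mm; DoF = Df − Dn = 21450.1 − 14636.4 ≈ 6813.7 mm.
Ratio = 6813.7 / 2670.8 ≈ 2.55.

2.55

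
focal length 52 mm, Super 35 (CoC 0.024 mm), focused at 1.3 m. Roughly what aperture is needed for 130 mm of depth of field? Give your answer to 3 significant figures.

f/4.50

Write h = H − f = f²/(N·c). The thin-lens limits are Dn = s·h/(h + (s−f)) and Df = s·h/(h − (s−f)), so DoF = Df − Dn = 2·s·(s−f)·h / (h² − (s−f)²).
That is a quadratic in h: DoF·h² − 2·s·(s−f)·h − DoF·(s−f)² = 0 ⇒ h = (s−f)·(s + √(s² + DoF²)) / DoF = 1248 × (1300 + √(1300² + 130²)) / 130 = 1248 × (1300 + 1306.48) / 130 ≈ 25022 mm.
Then N = f²/(c·h) = 52² / (0.024 × 25022) = 2704 / 600.53 ≈ 4.50.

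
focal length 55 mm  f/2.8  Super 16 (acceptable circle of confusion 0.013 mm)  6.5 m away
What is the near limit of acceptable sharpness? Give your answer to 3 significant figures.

6.03 m

Hyperfocal distance H = f²/(N·c) + f = 55²/(2.8 × 0.013) + 55 = 3025/0.0364 + 55 ≈ 83159.4 mm ≈ 83.16 m.
Near limit Dn = s·(H − f)/(H + s − 2f) = 6500 × (83159.4 − 55) / (83159.4 + 6500 − 2 × 55) = 6500 × 83104.4 / 89549.4 ≈ 6032.2 mm ≈ 6.03 m.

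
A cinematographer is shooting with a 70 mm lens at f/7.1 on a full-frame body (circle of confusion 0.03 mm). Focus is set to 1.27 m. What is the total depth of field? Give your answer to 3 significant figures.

Hyperfocal distance H = f²/(N·c) + f = 70²/(7.1 × 0.03) + 70 = 4900/0.213 + 70 ≈ 23074.7 mm ≈ 23.07 m.
Near limit Dn = s·(H − f)/(H + s − 2f) = 1270 × (23074.7 − 70) / (23074.7 + 1270 − 2 × 70) = 1270 × 23004.7 / 24204.7 ≈ 1207.04 mm.
Far limit Df = s·(H − f)/(H − s) = 1270 × (23074.7 − 70) / (23074.7 − 1270) = 1270 × 23004.7 / 21804.7 ≈ 1339.89 mm.
Depth of field = Df − Dn = 1339.89 − 1207.04 ≈ 132.85 mm.

133 mm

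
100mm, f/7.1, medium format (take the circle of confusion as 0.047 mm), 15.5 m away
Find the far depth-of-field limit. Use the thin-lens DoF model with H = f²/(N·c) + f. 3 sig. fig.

31.9 m

Hyperfocal distance H = f²/(N·c) + f = 100²/(7.1 × 0.047) + 100 = 10000/0.3337 + 100 ≈ 30067.0 mm ≈ 30.07 m.
Far limit Df = s·(H − f)/(H − s) = 15500 × (30067.0 − 100) / (30067.0 − 15500) = 15500 × 29967.0 / 14567.0 ≈ 31886 mm ≈ 31.9 m.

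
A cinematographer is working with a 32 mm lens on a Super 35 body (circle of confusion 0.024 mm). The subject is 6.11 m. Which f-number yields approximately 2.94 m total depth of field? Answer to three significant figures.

f/1.60

Write h = H − f = f²/(N·c). The thin-lens limits are Dn = s·h/(h + (s−f)) and Df = s·h/(h − (s−f)), so DoF = Df − Dn = 2·s·(s−f)·h / (h² − (s−f)²).
That is a quadratic in h: DoF·h² − 2·s·(s−f)·h − DoF·(s−f)² = 0 ⇒ h = (s−f)·(s + √(s² + DoF²)) / DoF = 6078 × (6110 + √(6110² + 2940²)) / 2940 = 6078 × (6110 + 6780.54) / 2940 ≈ 26649 mm.
Then N = f²/(c·h) = 32² / (0.024 × 26649) = 1024 / 639.58 ≈ 1.60.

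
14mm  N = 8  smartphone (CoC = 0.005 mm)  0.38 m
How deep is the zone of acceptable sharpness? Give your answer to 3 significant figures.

Hyperfocal distance H = f²/(N·c) + f = 14²/(8 × 0.005) + 14 = 196/0.04 + 14 ≈ 4914.0 mm ≈ 4.914 m.
Near limit Dn = s·(H − f)/(H + s − 2f) = 380 × (4914.0 − 14) / (4914.0 + 380 − 2 × 14) = 380 × 4900.0 / 5266.0 ≈ 353.589 mm.
Far limit Df = s·(H − f)/(H − s) = 380 × (4914.0 − 14) / (4914.0 − 380) = 380 × 4900.0 / 4534.0 ≈ 410.675 mm.
Depth of field = Df − Dn = 410.675 − 353.589 ≈ 57.086 mm.

57.1 mm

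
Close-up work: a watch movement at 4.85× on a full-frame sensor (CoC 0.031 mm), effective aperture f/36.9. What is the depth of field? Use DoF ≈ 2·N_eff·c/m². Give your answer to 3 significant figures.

At magnification m, DoF ≈ 2·N_eff·c/m² = 2 × 36.9 × 0.031 / 4.85² = 2.288 / 23.52 ≈ 0.0973 mm.

0.0973 mm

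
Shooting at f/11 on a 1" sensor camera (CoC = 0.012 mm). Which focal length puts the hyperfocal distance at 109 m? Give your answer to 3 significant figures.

From H = f²/(N·c) + f, with f ≪ H: f ≈ √(H·N·c) = √(109000 × 11 × 0.012) = √14388 ≈ 119.9 mm.
The +f correction barely moves this — solving exactly, f² + N·c·f − N·c·H = 0 ⇒ f = (−N·c + √((N·c)² + 4·N·c·H))/2 = (−0.132 + √57552)/2 ≈ 119.88 mm, so f ≈ 120 mm.

120 mm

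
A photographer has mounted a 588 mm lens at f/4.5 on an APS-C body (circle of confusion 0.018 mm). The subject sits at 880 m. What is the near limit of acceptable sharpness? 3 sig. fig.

730 m

Hyperfocal distance H = f²/(N·c) + f = 588²/(4.5 × 0.018) + 588 = 345744/0.081 + 588 ≈ 4269032.4 mm ≈ 4269 m.
Near limit Dn = s·(H − f)/(H + s − 2f) = 880000 × (4269032.4 − 588) / (4269032.4 + 880000 − 2 × 588) = 880000 × 4268444.4 / 5147856.4 ≈ 729669 mm ≈ 730 m.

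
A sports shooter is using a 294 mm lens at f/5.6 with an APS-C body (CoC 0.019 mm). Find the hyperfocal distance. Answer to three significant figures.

813 m

Hyperfocal distance H = f²/(N·c) + f = 294²/(5.6 × 0.019) + 294 = 86436/0.1064 + 294 ≈ 812662.4 mm ≈ 813 m.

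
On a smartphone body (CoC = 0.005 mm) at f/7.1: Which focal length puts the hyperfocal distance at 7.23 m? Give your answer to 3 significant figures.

From H = f²/(N·c) + f, with f ≪ H: f ≈ √(H·N·c) = √(7230 × 7.1 × 0.005) = √256.66 ≈ 16.02 mm.
The +f correction barely moves this — solving exactly, f² + N·c·f − N·c·H = 0 ⇒ f = (−N·c + √((N·c)² + 4·N·c·H))/2 = (−0.0355 + √1026.7)/2 ≈ 16.003 mm, so f ≈ 16.0 mm.

16.0 mm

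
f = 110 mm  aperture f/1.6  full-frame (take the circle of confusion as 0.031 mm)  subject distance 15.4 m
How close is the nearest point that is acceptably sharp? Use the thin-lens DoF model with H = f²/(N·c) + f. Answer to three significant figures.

Hyperfocal distance H = f²/(N·c) + f = 110²/(1.6 × 0.031) + 110 = 12100/0.0496 + 110 ≈ 244061.6 mm ≈ 244.1 m.
Near limit Dn = s·(H − f)/(H + s − 2f) = 15400 × (244061.6 − 110) / (244061.6 + 15400 − 2 × 110) = 15400 × 243951.6 / 259241.6 ≈ 14492 mm ≈ 14.5 m.

14.5 m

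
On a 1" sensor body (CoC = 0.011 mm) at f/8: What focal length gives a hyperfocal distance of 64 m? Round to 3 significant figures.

From H = f²/(N·c) + f, with f ≪ H: f ≈ √(H·N·c) = √(64000 × 8 × 0.011) = √5632.0 ≈ 75.05 mm.
Exact: f² + N·c·f − N·c·H = 0 ⇒ f = (−N·c + √((N·c)² + 4·N·c·H))/2 = (−0.088 + √22528)/2 ≈ 75.003 mm ≈ 75.0 mm.

75.0 mm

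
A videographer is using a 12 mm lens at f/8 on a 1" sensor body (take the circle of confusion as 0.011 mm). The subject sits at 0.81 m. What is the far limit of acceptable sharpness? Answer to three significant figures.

1.58 m

Hyperfocal distance H = f²/(N·c) + f = 12²/(8 × 0.011) + 12 = 144/0.088 + 12 ≈ 1648.4 mm ≈ 1.648 m.
Far limit Df = s·(H − f)/(H − s) = 810 × (1648.4 − 12) / (1648.4 − 810) = 810 × 1636.4 / 838.4 ≈ 1581.0 mm ≈ 1.58 m.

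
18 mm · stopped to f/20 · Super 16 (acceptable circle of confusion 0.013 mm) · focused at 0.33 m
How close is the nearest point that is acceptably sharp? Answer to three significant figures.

Hyperfocal distance H = f²/(N·c) + f = 18²/(20 × 0.013) + 18 = 324/0.26 + 18 ≈ 1264.2 mm ≈ 1.264 m.
Near limit Dn = s·(H − f)/(H + s − 2f) = 330 × (1264.2 − 18) / (1264.2 + 330 − 2 × 18) = 330 × 1246.2 / 1558.2 ≈ 263.92 mm.

264 mm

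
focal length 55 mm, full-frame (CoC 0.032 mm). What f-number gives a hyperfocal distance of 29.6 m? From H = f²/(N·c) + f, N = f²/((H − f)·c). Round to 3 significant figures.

f/3.20

Rearrange H = f²/(N·c) + f for N: N = f² / ((H − f)·c).
N = 55² / ((29600 − 55) × 0.032) = 3025 / 945.4 ≈ 3.20.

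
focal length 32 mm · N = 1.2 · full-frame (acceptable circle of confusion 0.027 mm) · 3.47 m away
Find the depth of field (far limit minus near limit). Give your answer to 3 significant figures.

Hyperfocal distance H = f²/(N·c) + f = 32²/(1.2 × 0.027) + 32 = 1024/0.0324 + 32 ≈ 31636.9 mm ≈ 31.64 m.
Near limit Dn = s·(H − f)/(H + s − 2f) = 3470 × (31636.9 − 32) / (31636.9 + 3470 − 2 × 32) = 3470 × 31604.9 / 35042.9 ≈ 3129.56 mm.
Far limit Df = s·(H − f)/(H − s) = 3470 × (31636.9 − 32) / (31636.9 − 3470) = 3470 × 31604.9 / 28166.9 ≈ 3893.54 mm.
Depth of field = Df − Dn = 3893.54 − 3129.56 ≈ 763.98 mm ≈ 0.764 m.

0.764 m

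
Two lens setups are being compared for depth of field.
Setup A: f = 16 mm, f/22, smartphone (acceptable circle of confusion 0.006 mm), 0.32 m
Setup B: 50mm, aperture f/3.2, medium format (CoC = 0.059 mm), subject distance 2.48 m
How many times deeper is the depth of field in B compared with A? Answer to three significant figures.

Setup A: H = 16²/(22×0.006) + 16 ≈ 1955.4 mm; DoF = Df − Dn = 379.48 − 276.64 ≈ 102.84 mm.
Setup B: H = 50²/(3.2×0.059) + 50 ≈ 13291.5 mm; DoF = Df − Dn = 3037.41 − 2095.46 ≈ 941.95 mm.
Ratio = 941.95 / 102.84 ≈ 9.16.

9.16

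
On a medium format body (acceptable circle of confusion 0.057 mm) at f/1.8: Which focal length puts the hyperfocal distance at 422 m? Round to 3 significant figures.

208 mm

From H = f²/(N·c) + f, with f ≪ H: f ≈ √(H·N·c) = √(422000 × 1.8 × 0.057) = √43297 ≈ 208.1 mm.
The +f correction barely moves this — solving exactly, f² + N·c·f − N·c·H = 0 ⇒ f = (−N·c + √((N·c)² + 4·N·c·H))/2 = (−0.1026 + √173189)/2 ≈ 208.03 mm, so f ≈ 208 mm.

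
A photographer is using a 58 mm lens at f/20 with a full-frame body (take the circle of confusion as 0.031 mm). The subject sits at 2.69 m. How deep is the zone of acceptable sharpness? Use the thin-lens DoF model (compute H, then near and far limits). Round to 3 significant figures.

Hyperfocal distance H = f²/(N·c) + f = 58²/(20 × 0.031) + 58 = 3364/0.62 + 58 ≈ 5483.8 mm ≈ 5.484 m.
Near limit Dn = s·(H − f)/(H + s − 2f) = 2690 × (5483.8 − 58) / (5483.8 + 2690 − 2 × 58) = 2690 × 5425.8 / 8057.8 ≈ 1811.3 mm.
Far limit Df = s·(H − f)/(H − s) = 2690 × (5483.8 − 58) / (5483.8 − 2690) = 2690 × 5425.8 / 2793.8 ≈ 5224.2 mm.
Depth of field = Df − Dn = 5224.2 − 1811.3 ≈ 3412.9 mm ≈ 3.41 m.

3.41 m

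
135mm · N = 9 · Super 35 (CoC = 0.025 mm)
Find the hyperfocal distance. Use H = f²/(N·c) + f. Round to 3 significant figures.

Hyperfocal distance H = f²/(N·c) + f = 135²/(9 × 0.025) + 135 = 18225/0.225 + 135 ≈ 81135.0 mm ≈ 81.1 m.

81.1 m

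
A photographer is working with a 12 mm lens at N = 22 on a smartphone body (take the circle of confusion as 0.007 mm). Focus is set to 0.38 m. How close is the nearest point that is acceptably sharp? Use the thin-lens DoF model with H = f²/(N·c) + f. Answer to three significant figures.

273 mm

Hyperfocal distance H = f²/(N·c) + f = 12²/(22 × 0.007) + 12 = 144/0.154 + 12 ≈ 947.1 mm ≈ 0.947 m.
Near limit Dn = s·(H − f)/(H + s − 2f) = 380 × (947.1 − 12) / (947.1 + 380 − 2 × 12) = 380 × 935.1 / 1303.1 ≈ 272.68 mm.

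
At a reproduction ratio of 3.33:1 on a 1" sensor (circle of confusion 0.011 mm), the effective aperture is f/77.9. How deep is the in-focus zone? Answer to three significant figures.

0.155 mm

At magnification m, DoF ≈ 2·N_eff·c/m² = 2 × 77.9 × 0.011 / 3.33² = 1.714 / 11.09 ≈ 0.155 mm.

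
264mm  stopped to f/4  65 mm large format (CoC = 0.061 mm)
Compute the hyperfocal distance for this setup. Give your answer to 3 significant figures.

286 m

Hyperfocal distance H = f²/(N·c) + f = 264²/(4 × 0.061) + 264 = 69696/0.244 + 264 ≈ 285903.3 mm ≈ 286 m.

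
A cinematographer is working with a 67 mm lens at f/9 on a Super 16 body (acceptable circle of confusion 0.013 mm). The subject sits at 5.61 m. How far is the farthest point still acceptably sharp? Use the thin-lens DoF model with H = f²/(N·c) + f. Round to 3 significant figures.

Hyperfocal distance H = f²/(N·c) + f = 67²/(9 × 0.013) + 67 = 4489/0.117 + 67 ≈ 38434.5 mm ≈ 38.43 m.
Far limit Df = s·(H − f)/(H − s) = 5610 × (38434.5 − 67) / (38434.5 − 5610) = 5610 × 38367.5 / 32824.5 ≈ 6557.3 mm ≈ 6.56 m.

6.56 m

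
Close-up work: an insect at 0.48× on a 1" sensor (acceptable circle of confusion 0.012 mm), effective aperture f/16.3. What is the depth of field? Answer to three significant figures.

1.70 mm

At magnification m, DoF ≈ 2·N_eff·c/m² = 2 × 16.3 × 0.012 / 0.48² = 0.3912 / 0.2304 ≈ 1.7 mm.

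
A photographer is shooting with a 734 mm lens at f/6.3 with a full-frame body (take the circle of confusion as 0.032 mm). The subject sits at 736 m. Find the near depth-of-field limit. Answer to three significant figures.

577 m

Hyperfocal distance H = f²/(N·c) + f = 734²/(6.3 × 0.032) + 734 = 538756/0.2016 + 734 ≈ 2673134.8 mm ≈ 2673 m.
Near limit Dn = s·(H − f)/(H + s − 2f) = 736000 × (2673134.8 − 734) / (2673134.8 + 736000 − 2 × 734) = 736000 × 2672400.8 / 3407666.8 ≈ 577195 mm ≈ 577 m.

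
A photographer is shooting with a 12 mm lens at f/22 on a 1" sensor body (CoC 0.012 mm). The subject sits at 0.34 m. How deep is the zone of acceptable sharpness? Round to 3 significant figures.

Hyperfocal distance H = f²/(N·c) + f = 12²/(22 × 0.012) + 12 = 144/0.264 + 12 ≈ 557.5 mm ≈ 0.557 m.
Near limit Dn = s·(H − f)/(H + s − 2f) = 340 × (557.5 − 12) / (557.5 + 340 − 2 × 12) = 340 × 545.5 / 873.5 ≈ 212.32 mm.
Far limit Df = s·(H − f)/(H − s) = 340 × (557.5 − 12) / (557.5 − 340) = 340 × 545.5 / 217.5 ≈ 852.84 mm.
Depth of field = Df − Dn = 852.84 − 212.32 ≈ 640.52 mm ≈ 0.641 m.

0.641 m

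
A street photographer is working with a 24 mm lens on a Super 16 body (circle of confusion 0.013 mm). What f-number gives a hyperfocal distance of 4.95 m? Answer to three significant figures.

Rearrange H = f²/(N·c) + f for N: N = f² / ((H − f)·c).
N = 24² / ((4950 − 24) × 0.013) = 576 / 64.04 ≈ 8.99.

f/8.99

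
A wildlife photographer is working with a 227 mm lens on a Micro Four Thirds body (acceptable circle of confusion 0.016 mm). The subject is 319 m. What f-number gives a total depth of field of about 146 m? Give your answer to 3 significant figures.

Write h = H − f = f²/(N·c). The thin-lens limits are Dn = s·h/(h + (s−f)) and Df = s·h/(h − (s−f)), so DoF = Df − Dn = 2·s·(s−f)·h / (h² − (s−f)²).
That is a quadratic in h: DoF·h² − 2·s·(s−f)·h − DoF·(s−f)² = 0 ⇒ h = (s−f)·(s + √(s² + DoF²)) / DoF = 318773 × (319000 + √(319000² + 146000²)) / 146000 = 318773 × (319000 + 350823) / 146000 ≈ 1462477 mm.
Then N = f²/(c·h) = 227² / (0.016 × 1462477) = 51529 / 23400 ≈ 2.20.

f/2.20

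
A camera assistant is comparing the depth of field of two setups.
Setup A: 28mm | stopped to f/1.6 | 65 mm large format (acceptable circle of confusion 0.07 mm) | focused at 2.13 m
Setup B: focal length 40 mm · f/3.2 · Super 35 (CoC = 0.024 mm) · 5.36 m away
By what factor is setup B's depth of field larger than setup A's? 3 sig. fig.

2.08

Setup A: H = 28²/(1.6×0.07) + 28 ≈ 7028.0 mm; DoF = Df − Dn = 3044.1 − 1638.1 ≈ 1406.0 mm.
Setup B: H = 40²/(3.2×0.024) + 40 ≈ 20873.3 mm; DoF = Df − Dn = 7198.1 − 4269.7 ≈ 2928.4 mm.
Ratio = 2928.4 / 1406.0 ≈ 2.08.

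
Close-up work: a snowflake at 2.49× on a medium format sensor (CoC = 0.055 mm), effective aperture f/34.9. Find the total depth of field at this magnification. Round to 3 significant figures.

At magnification m, DoF ≈ 2·N_eff·c/m² = 2 × 34.9 × 0.055 / 2.49² = 3.839 / 6.2 ≈ 0.619 mm.

0.619 mm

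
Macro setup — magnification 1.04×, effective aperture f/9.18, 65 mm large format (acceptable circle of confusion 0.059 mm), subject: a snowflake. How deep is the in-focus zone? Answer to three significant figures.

At magnification m, DoF ≈ 2·N_eff·c/m² = 2 × 9.18 × 0.059 / 1.04² = 1.083 / 1.082 ≈ 1 mm.

1.00 mm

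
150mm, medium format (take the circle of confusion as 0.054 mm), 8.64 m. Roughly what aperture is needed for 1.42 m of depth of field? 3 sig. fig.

Write h = H − f = f²/(N·c). The thin-lens limits are Dn = s·h/(h + (s−f)) and Df = s·h/(h − (s−f)), so DoF = Df − Dn = 2·s·(s−f)·h / (h² − (s−f)²).
That is a quadratic in h: DoF·h² − 2·s·(s−f)·h − DoF·(s−f)² = 0 ⇒ h = (s−f)·(s + √(s² + DoF²)) / DoF = 8490 × (8640 + √(8640² + 1420²)) / 1420 = 8490 × (8640 + 8755.91) / 1420 ≈ 104008 mm.
Then N = f²/(c·h) = 150² / (0.054 × 104008) = 22500 / 5616.4 ≈ 4.01.

f/4.01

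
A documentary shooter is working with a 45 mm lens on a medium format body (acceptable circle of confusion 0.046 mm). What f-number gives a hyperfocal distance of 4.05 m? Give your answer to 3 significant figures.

Rearrange H = f²/(N·c) + f for N: N = f² / ((H − f)·c).
N = 45² / ((4050 − 45) × 0.046) = 2025 / 184.2 ≈ 11.

f/11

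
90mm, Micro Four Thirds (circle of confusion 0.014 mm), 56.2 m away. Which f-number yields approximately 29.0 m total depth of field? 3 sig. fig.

Write h = H − f = f²/(N·c). The thin-lens limits are Dn = s·h/(h + (s−f)) and Df = s·h/(h − (s−f)), so DoF = Df − Dn = 2·s·(s−f)·h / (h² − (s−f)²).
That is a quadratic in h: DoF·h² − 2·s·(s−f)·h − DoF·(s−f)² = 0 ⇒ h = (s−f)·(s + √(s² + DoF²)) / DoF = 56110 × (56200 + √(56200² + 29000²)) / 29000 = 56110 × (56200 + 63241.1) / 29000 ≈ 231098 mm.
Then N = f²/(c·h) = 90² / (0.014 × 231098) = 8100 / 3235.4 ≈ 2.50.

f/2.50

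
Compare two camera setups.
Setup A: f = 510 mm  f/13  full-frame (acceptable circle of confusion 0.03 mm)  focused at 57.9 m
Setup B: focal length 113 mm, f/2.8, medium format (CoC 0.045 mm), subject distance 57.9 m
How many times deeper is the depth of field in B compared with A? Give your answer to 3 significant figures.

Setup A: H = 510²/(13×0.03) + 510 ≈ 667433.1 mm; DoF = Df − Dn = 63352 − 53312 ≈ 10040 mm.
Setup B: H = 113²/(2.8×0.045) + 113 ≈ 101454.3 mm; DoF = Df − Dn = 134721 − 36874 ≈ 97847 mm.
Ratio = 97847 / 10040 ≈ 9.75.

9.75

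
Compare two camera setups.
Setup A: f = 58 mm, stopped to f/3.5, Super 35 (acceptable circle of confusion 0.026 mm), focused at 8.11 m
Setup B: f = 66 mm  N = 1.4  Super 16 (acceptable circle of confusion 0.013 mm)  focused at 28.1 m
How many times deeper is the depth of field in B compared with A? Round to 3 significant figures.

Setup A: H = 58²/(3.5×0.026) + 58 ≈ 37025.0 mm; DoF = Df − Dn = 10368.4 − 6659.5 ≈ 3708.9 mm.
Setup B: H = 66²/(1.4×0.013) + 66 ≈ 239406.7 mm; DoF = Df − Dn = 31828.0 − 25153.7 ≈ 6674.3 mm.
Ratio = 6674.3 / 3708.9 ≈ 1.80.

1.80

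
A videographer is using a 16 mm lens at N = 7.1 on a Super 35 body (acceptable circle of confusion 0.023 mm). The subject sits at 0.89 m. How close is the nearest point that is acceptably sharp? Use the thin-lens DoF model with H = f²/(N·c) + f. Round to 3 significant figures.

0.571 m

Hyperfocal distance H = f²/(N·c) + f = 16²/(7.1 × 0.023) + 16 = 256/0.1633 + 16 ≈ 1583.7 mm ≈ 1.584 m.
Near limit Dn = s·(H − f)/(H + s − 2f) = 890 × (1583.7 − 16) / (1583.7 + 890 − 2 × 16) = 890 × 1567.7 / 2441.7 ≈ 571.42 mm ≈ 0.571 m.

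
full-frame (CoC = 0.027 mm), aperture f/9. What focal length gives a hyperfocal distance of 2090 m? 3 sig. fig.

713 mm

From H = f²/(N·c) + f, with f ≪ H: f ≈ √(H·N·c) = √(2090000 × 9 × 0.027) = √507870 ≈ 712.6 mm.
The +f correction barely moves this — solving exactly, f² + N·c·f − N·c·H = 0 ⇒ f = (−N·c + √((N·c)² + 4·N·c·H))/2 = (−0.243 + √2031480)/2 ≈ 712.53 mm, so f ≈ 713 mm.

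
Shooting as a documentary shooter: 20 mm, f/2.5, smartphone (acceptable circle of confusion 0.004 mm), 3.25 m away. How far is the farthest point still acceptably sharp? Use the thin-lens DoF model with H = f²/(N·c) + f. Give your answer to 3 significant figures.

Hyperfocal distance H = f²/(N·c) + f = 20²/(2.5 × 0.004) + 20 = 400/0.01 + 20 ≈ 40020.0 mm ≈ 40.02 m.
Far limit Df = s·(H − f)/(H − s) = 3250 × (40020.0 − 20) / (40020.0 − 3250) = 3250 × 40000.0 / 36770.0 ≈ 3535.5 mm ≈ 3.54 m.

3.54 m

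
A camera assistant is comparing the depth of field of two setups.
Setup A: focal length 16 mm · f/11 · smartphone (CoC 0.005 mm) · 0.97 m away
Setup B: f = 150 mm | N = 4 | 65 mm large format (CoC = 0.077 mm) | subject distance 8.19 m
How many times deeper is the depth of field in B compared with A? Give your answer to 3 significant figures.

Setup A: H = 16²/(11×0.005) + 16 ≈ 4670.5 mm; DoF = Df − Dn = 1220.07 − 805.01 ≈ 415.06 mm.
Setup B: H = 150²/(4×0.077) + 150 ≈ 73201.9 mm; DoF = Df − Dn = 9202.9 − 7378.0 ≈ 1824.9 mm.
Ratio = 1824.9 / 415.06 ≈ 4.40.

4.40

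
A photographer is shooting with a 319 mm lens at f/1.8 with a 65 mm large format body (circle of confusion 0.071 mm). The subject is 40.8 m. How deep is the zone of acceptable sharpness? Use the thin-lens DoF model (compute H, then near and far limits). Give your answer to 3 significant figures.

4.16 m

Hyperfocal distance H = f²/(N·c) + f = 319²/(1.8 × 0.071) + 319 = 101761/0.1278 + 319 ≈ 796571.0 mm ≈ 796.6 m.
Near limit Dn = s·(H − f)/(H + s − 2f) = 40800 × (796571.0 − 319) / (796571.0 + 40800 − 2 × 319) = 40800 × 796252.0 / 836733.0 ≈ 38826.1 mm.
Far limit Df = s·(H − f)/(H − s) = 40800 × (796571.0 − 319) / (796571.0 − 40800) = 40800 × 796252.0 / 755771.0 ≈ 42985.4 mm.
Depth of field = Df − Dn = 42985.4 − 38826.1 ≈ 4159.3 mm ≈ 4.16 m.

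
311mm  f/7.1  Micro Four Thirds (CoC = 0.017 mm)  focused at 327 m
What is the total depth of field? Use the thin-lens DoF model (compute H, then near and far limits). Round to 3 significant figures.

Hyperfocal distance H = f²/(N·c) + f = 311²/(7.1 × 0.017) + 311 = 96721/0.1207 + 311 ≈ 801644.9 mm ≈ 801.6 m.
Near limit Dn = s·(H − f)/(H + s − 2f) = 327000 × (801644.9 − 311) / (801644.9 + 327000 − 2 × 311) = 327000 × 801333.9 / 1128022.9 ≈ 232297 mm.
Far limit Df = s·(H − f)/(H − s) = 327000 × (801644.9 − 311) / (801644.9 − 327000) = 327000 × 801333.9 / 474644.9 ≈ 552068 mm.
Depth of field = Df − Dn = 552068 − 232297 ≈ 319771 mm ≈ 320 m.

320 m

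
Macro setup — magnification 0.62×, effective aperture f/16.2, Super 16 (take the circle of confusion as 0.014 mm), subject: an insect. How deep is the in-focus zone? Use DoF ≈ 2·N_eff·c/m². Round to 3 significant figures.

1.18 mm

At magnification m, DoF ≈ 2·N_eff·c/m² = 2 × 16.2 × 0.014 / 0.62² = 0.4536 / 0.3844 ≈ 1.18 mm.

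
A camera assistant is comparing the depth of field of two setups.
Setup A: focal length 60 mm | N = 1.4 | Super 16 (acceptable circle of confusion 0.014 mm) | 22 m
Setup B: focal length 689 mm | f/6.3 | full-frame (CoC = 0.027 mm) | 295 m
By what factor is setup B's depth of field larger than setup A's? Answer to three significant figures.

Setup A: H = 60²/(1.4×0.014) + 60 ≈ 183733.5 mm; DoF = Df − Dn = 24984.4 − 19652.5 ≈ 5331.9 mm.
Setup B: H = 689²/(6.3×0.027) + 689 ≈ 2791523.8 mm; DoF = Df − Dn = 329777 − 266858 ≈ 62919 mm.
Ratio = 62919 / 5331.9 ≈ 11.8.

11.8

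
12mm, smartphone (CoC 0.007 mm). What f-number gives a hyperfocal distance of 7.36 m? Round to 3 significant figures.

Rearrange H = f²/(N·c) + f for N: N = f² / ((H − f)·c).
N = 12² / ((7360 − 12) × 0.007) = 144 / 51.44 ≈ 2.80.

f/2.80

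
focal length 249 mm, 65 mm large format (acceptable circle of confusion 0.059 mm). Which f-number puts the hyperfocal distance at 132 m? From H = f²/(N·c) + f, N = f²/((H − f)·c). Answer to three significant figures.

f/7.98

Rearrange H = f²/(N·c) + f for N: N = f² / ((H − f)·c).
N = 249² / ((132000 − 249) × 0.059) = 62001 / 7773 ≈ 7.98.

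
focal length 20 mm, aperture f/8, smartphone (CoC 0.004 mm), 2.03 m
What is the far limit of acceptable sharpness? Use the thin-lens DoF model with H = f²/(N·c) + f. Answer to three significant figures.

Hyperfocal distance H = f²/(N·c) + f = 20²/(8 × 0.004) + 20 = 400/0.032 + 20 ≈ 12520.0 mm ≈ 12.52 m.
Far limit Df = s·(H − f)/(H − s) = 2030 × (12520.0 − 20) / (12520.0 − 2030) = 2030 × 12500.0 / 10490.0 ≈ 2419.0 mm ≈ 2.42 m.

2.42 m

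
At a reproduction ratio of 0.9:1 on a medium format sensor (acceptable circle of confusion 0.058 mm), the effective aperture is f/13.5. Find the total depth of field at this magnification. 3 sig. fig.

1.93 mm

At magnification m, DoF ≈ 2·N_eff·c/m² = 2 × 13.5 × 0.058 / 0.9² = 1.566 / 0.81 ≈ 1.93 mm.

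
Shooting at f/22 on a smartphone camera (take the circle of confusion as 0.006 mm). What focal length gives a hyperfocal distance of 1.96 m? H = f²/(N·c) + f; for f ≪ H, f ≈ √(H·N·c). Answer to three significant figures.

16.0 mm

From H = f²/(N·c) + f, with f ≪ H: f ≈ √(H·N·c) = √(1960 × 22 × 0.006) = √258.72 ≈ 16.08 mm.
Exact: f² + N·c·f − N·c·H = 0 ⇒ f = (−N·c + √((N·c)² + 4·N·c·H))/2 = (−0.132 + √1034.9)/2 ≈ 16.019 mm ≈ 16.0 mm.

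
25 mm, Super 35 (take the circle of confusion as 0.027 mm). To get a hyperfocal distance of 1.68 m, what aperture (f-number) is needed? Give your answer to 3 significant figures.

f/14

Rearrange H = f²/(N·c) + f for N: N = f² / ((H − f)·c).
N = 25² / ((1680 − 25) × 0.027) = 625 / 44.69 ≈ 14.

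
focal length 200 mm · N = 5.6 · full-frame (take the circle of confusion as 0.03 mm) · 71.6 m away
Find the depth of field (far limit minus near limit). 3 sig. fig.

Hyperfocal distance H = f²/(N·c) + f = 200²/(5.6 × 0.03) + 200 = 40000/0.168 + 200 ≈ 238295.2 mm ≈ 238.3 m.
Near limit Dn = s·(H − f)/(H + s − 2f) = 71600 × (238295.2 − 200) / (238295.2 + 71600 − 2 × 200) = 71600 × 238095.2 / 309495.2 ≈ 55082 mm.
Far limit Df = s·(H − f)/(H − s) = 71600 × (238295.2 − 200) / (238295.2 − 71600) = 71600 × 238095.2 / 166695.2 ≈ 102268 mm.
Depth of field = Df − Dn = 102268 − 55082 ≈ 47186 mm ≈ 47.2 m.

47.2 m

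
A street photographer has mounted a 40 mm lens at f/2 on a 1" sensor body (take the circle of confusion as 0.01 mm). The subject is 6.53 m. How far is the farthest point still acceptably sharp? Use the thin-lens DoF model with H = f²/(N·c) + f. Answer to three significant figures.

7.11 m

Hyperfocal distance H = f²/(N·c) + f = 40²/(2 × 0.01) + 40 = 1600/0.02 + 40 ≈ 80040.0 mm ≈ 80.04 m.
Far limit Df = s·(H − f)/(H − s) = 6530 × (80040.0 − 40) / (80040.0 − 6530) = 6530 × 80000.0 / 73510.0 ≈ 7106.5 mm ≈ 7.11 m.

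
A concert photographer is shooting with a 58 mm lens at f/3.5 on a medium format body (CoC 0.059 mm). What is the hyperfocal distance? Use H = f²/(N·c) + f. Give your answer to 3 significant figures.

16.3 m

Hyperfocal distance H = f²/(N·c) + f = 58²/(3.5 × 0.059) + 58 = 3364/0.2065 + 58 ≈ 16348.6 mm ≈ 16.3 m.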